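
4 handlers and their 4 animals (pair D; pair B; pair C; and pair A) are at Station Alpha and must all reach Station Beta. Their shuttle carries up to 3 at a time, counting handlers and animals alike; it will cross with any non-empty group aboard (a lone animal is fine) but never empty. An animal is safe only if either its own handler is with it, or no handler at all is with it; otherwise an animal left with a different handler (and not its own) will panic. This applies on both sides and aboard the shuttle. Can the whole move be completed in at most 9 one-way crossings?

Yes

Yes — this plan uses 9 crossings (≤ 9):
1. animal D and handler D cross → Station Beta.
2. handler D crosses ← Station Alpha.
3. animal B, handler B, and handler D cross → Station Beta.
4. animal D and handler D cross ← Station Alpha.
5. handler A, handler C, and handler D cross → Station Beta.
6. animal B crosses ← Station Alpha.
7. animal B and animal D cross → Station Beta.
8. animal D crosses ← Station Alpha.
9. animal A, animal C, and animal D cross → Station Beta.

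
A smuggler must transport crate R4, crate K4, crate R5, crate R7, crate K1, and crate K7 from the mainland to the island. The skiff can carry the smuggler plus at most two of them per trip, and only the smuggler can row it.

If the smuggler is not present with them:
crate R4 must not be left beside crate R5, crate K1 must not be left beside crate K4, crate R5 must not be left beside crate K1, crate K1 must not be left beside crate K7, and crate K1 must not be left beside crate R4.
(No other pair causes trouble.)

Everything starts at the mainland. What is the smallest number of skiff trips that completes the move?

Counting alone: the smuggler can take at most 2 across per trip to the island, so moving all 6 needs at least 3 loaded trips out, with a return between consecutive ones — at least 5 crossings.
The safety rule pushes this higher. Following every safe sequence of crossings, the most of the 6 that can be at the island as the skiff arrives there on crossings 5, 7 is 4, 5 respectively — never all 6.
So no plan with fewer than 9 crossings exists, and this one achieves 9:
1. Smuggler goes to the island with crate K1 and crate R4.  [the mainland: crate K4, crate K7, crate R5, crate R7 | the island: crate K1, crate R4]
2. Smuggler goes back to the mainland with crate R4.  [the mainland: crate K4, crate K7, crate R4, crate R5, crate R7 | the island: crate K1]
3. Smuggler goes to the island with crate K4 and crate R4.  [the mainland: crate K7, crate R5, crate R7 | the island: crate K1, crate K4, crate R4]
4. Smuggler goes back to the mainland with crate K1.  [the mainland: crate K1, crate K7, crate R5, crate R7 | the island: crate K4, crate R4]
5. Smuggler goes to the island with crate K7 and crate R5.  [the mainland: crate K1, crate R7 | the island: crate K4, crate K7, crate R4, crate R5]
6. Smuggler goes back to the mainland with crate R4.  [the mainland: crate K1, crate R4, crate R7 | the island: crate K4, crate K7, crate R5]
7. Smuggler goes to the island with crate R4 and crate R7.  [the mainland: crate K1 | the island: crate K4, crate K7, crate R4, crate R5, crate R7]
8. Smuggler goes back to the mainland with crate R4.  [the mainland: crate K1, crate R4 | the island: crate K4, crate K7, crate R5, crate R7]
9. Smuggler goes to the island with crate K1 and crate R4.  [the mainland: — | the island: crate K1, crate K4, crate K7, crate R4, crate R5, crate R7]

9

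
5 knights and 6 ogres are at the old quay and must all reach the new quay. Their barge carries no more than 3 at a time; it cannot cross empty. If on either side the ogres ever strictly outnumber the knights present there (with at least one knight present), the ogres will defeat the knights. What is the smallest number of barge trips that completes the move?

The ogres already outnumber the knights at the old quay before anyone moves, so the starting position itself is disallowed.

impossible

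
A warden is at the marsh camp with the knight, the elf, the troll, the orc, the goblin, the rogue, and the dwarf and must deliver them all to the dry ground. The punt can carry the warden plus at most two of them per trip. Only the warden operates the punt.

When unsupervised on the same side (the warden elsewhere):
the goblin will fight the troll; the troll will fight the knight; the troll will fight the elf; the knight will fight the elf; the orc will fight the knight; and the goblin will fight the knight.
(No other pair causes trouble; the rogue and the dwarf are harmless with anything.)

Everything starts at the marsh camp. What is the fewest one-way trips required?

Counting alone: the warden can take at most 2 across per trip to the dry ground, so moving all 7 needs at least 4 loaded trips out, with a return between consecutive ones — at least 7 crossings.
The safety rule pushes this higher. Following every safe sequence of crossings, the most of the 7 that can be at the dry ground as the punt arrives there on crossings 7, 9 is 5, 6 respectively — never all 7.
So no plan with fewer than 11 crossings exists, and this one achieves 11:
1. Warden goes to the dry ground with the knight and the troll.
2. Warden goes back to the marsh camp with the knight.
3. Warden goes to the dry ground with the knight and the orc.
4. Warden goes back to the marsh camp with the knight.
5. Warden goes to the dry ground with the knight and the rogue.
6. Warden goes back to the marsh camp with the knight.
7. Warden goes to the dry ground with the dwarf and the knight.
8. Warden goes back to the marsh camp with the knight.
9. Warden goes to the dry ground with the elf and the goblin.
10. Warden goes back to the marsh camp with the troll.
11. Warden goes to the dry ground with the knight and the troll.

11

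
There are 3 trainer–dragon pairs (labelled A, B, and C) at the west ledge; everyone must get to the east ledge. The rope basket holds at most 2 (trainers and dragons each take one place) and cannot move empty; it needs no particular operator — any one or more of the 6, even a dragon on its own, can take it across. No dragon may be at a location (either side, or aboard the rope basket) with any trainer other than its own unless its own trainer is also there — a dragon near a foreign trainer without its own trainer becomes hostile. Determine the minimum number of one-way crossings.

Counting alone: each trip to the east ledge takes at most 2 across and each return brings at least 1 back, so after t trips out (and t−1 returns) at most 2t − (t−1) of the 6 are across; that first reaches 6 at t = 5, so at least 9 crossings are needed.
The safety rule pushes this higher. Following every safe sequence of crossings, the most of the 6 that can be at the east ledge as the rope basket arrives there on crossing 9 is 5 — never all 6.
So no plan with fewer than 11 crossings exists, and this one achieves 11:
1. dragon A and trainer A cross → the east ledge.
2. trainer A crosses ← the west ledge.
3. dragon B and dragon C cross → the east ledge.
4. dragon A crosses ← the west ledge.
5. trainer B and trainer C cross → the east ledge.
6. dragon B and trainer B cross ← the west ledge.
7. trainer A and trainer B cross → the east ledge.
8. dragon C crosses ← the west ledge.
9. dragon A and dragon B cross → the east ledge.
10. trainer C crosses ← the west ledge.
11. dragon C and trainer C cross → the east ledge.

11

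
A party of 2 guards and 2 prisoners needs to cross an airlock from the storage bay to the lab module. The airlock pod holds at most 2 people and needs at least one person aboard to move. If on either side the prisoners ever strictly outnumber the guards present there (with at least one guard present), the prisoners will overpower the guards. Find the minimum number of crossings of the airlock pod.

Counting alone: each trip to the lab module takes at most 2 across and each return brings at least 1 back, so after t trips out (and t−1 returns) at most 2t − (t−1) of the 4 are across; that first reaches 4 at t = 3, so at least 5 crossings are needed.
The plan below uses exactly 5 crossings, so it is optimal:
1. 2 prisoners → the lab module.  (the storage bay: 2G 0P; the lab module: 0G 2P)
2. 1 prisoner ← the storage bay.  (the storage bay: 2G 1P; the lab module: 0G 1P)
3. 2 guards → the lab module.  (the storage bay: 0G 1P; the lab module: 2G 1P)
4. 1 prisoner ← the storage bay.  (the storage bay: 0G 2P; the lab module: 2G 0P)
5. 2 prisoners → the lab module.  (the storage bay: 0G 0P; the lab module: 2G 2P)

5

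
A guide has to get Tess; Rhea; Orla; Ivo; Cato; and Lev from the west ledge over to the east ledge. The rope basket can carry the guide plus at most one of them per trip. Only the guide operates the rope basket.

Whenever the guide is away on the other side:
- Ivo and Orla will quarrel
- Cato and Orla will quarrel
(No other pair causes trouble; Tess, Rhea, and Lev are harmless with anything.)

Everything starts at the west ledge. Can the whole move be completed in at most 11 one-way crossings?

Counting alone: the guide can take at most 1 across per trip to the east ledge, so moving all 6 needs at least 6 loaded trips out, with a return between consecutive ones — at least 11 crossings.
The safety rule pushes this higher. Following every safe sequence of crossings, the most of the 6 that can be at the east ledge as the rope basket arrives there on crossing 11 is 5 — never all 6.
So the move cannot be finished within 11 crossings. (The shortest complete plan takes 13:)
1. Guide goes to the east ledge with Orla.
2. Guide goes back to the west ledge alone.
3. Guide goes to the east ledge with Tess.
4. Guide goes back to the west ledge alone.
5. Guide goes to the east ledge with Rhea.
6. Guide goes back to the west ledge alone.
7. Guide goes to the east ledge with Ivo.
8. Guide goes back to the west ledge with Orla.
9. Guide goes to the east ledge with Cato.
10. Guide goes back to the west ledge alone.
11. Guide goes to the east ledge with Lev.
12. Guide goes back to the west ledge alone.
13. Guide goes to the east ledge with Orla.

No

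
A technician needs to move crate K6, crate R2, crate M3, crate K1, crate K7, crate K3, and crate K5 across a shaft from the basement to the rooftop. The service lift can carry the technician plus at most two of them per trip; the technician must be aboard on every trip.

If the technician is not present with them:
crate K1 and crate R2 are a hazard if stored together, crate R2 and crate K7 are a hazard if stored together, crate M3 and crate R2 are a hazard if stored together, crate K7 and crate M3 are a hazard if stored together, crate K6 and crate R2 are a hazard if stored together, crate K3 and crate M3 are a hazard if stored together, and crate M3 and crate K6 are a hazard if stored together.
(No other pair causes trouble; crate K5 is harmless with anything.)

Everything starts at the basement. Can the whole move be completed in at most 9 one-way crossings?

No

Counting alone: the technician can take at most 2 across per trip to the rooftop, so moving all 7 needs at least 4 loaded trips out, with a return between consecutive ones — at least 7 crossings.
The safety rule pushes this higher. Following every safe sequence of crossings, the most of the 7 that can be at the rooftop as the service lift arrives there on crossings 7, 9 is 5, 6 respectively — never all 7.
So the move cannot be finished within 9 crossings. (The shortest complete plan takes 11:)
1. Technician goes to the rooftop with crate M3 and crate R2.
2. Technician goes back to the basement with crate R2.
3. Technician goes to the rooftop with crate K1 and crate R2.
4. Technician goes back to the basement with crate R2.
5. Technician goes to the rooftop with crate K6 and crate K7.
6. Technician goes back to the basement with crate M3.
7. Technician goes to the rooftop with crate K3 and crate R2.
8. Technician goes back to the basement with crate R2.
9. Technician goes to the rooftop with crate K5 and crate R2.
10. Technician goes back to the basement with crate R2.
11. Technician goes to the rooftop with crate M3 and crate R2.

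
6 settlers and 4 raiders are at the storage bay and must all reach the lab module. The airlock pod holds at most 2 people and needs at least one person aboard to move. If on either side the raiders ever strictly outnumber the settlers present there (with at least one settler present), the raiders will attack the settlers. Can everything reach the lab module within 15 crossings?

No

Counting alone: each trip to the lab module takes at most 2 across and each return brings at least 1 back, so after t trips out (and t−1 returns) at most 2t − (t−1) of the 10 are across; that first reaches 10 at t = 9, so at least 17 crossings are needed.
Since 15 < 17, 15 crossings cannot be enough. (The shortest complete plan in fact takes 17:)
1. 2 raiders → the lab module.  (the storage bay: 6S 2R; the lab module: 0S 2R)
2. 1 raider ← the storage bay.  (the storage bay: 6S 3R; the lab module: 0S 1R)
3. 2 raiders → the lab module.  (the storage bay: 6S 1R; the lab module: 0S 3R)
4. 1 raider ← the storage bay.  (the storage bay: 6S 2R; the lab module: 0S 2R)
5. 2 settlers → the lab module.  (the storage bay: 4S 2R; the lab module: 2S 2R)
6. 1 raider ← the storage bay.  (the storage bay: 4S 3R; the lab module: 2S 1R)
7. 1 settler and 1 raider → the lab module.  (the storage bay: 3S 2R; the lab module: 3S 2R)
8. 1 raider ← the storage bay.  (the storage bay: 3S 3R; the lab module: 3S 1R)
9. 2 raiders → the lab module.  (the storage bay: 3S 1R; the lab module: 3S 3R)
10. 1 raider ← the storage bay.  (the storage bay: 3S 2R; the lab module: 3S 2R)
11. 1 settler and 1 raider → the lab module.  (the storage bay: 2S 1R; the lab module: 4S 3R)
12. 1 raider ← the storage bay.  (the storage bay: 2S 2R; the lab module: 4S 2R)
13. 2 raiders → the lab module.  (the storage bay: 2S 0R; the lab module: 4S 4R)
14. 1 raider ← the storage bay.  (the storage bay: 2S 1R; the lab module: 4S 3R)
15. 1 settler and 1 raider → the lab module.  (the storage bay: 1S 0R; the lab module: 5S 4R)
16. 1 raider ← the storage bay.  (the storage bay: 1S 1R; the lab module: 5S 3R)
17. 1 settler and 1 raider → the lab module.  (the storage bay: 0S 0R; the lab module: 6S 4R)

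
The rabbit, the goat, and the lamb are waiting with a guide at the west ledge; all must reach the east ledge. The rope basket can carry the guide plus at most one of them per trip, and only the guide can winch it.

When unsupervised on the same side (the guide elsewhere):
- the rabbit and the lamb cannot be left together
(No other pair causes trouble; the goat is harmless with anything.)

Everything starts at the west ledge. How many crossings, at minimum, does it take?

5

Counting alone: the guide can take at most 1 across per trip to the east ledge, so moving all 3 needs at least 3 loaded trips out, with a return between consecutive ones — at least 5 crossings.
The plan below uses exactly 5 crossings, so it is optimal:
1. Guide goes to the east ledge with the rabbit.
2. Guide goes back to the west ledge alone.
3. Guide goes to the east ledge with the goat.
4. Guide goes back to the west ledge alone.
5. Guide goes to the east ledge with the lamb.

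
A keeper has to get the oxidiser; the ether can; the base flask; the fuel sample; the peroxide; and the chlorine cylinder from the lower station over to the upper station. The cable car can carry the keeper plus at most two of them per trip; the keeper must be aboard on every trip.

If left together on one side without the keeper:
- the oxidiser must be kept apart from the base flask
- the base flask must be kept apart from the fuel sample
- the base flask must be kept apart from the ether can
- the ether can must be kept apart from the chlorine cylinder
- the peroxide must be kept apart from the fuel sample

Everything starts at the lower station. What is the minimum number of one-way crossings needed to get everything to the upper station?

Whatever the first load, the items left behind include a forbidden pair without the keeper. No opening move is safe, so no plan exists.

impossible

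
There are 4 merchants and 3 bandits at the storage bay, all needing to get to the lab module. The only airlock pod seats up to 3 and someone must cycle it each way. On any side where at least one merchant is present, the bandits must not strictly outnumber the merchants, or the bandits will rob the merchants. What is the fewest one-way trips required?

5

Counting alone: each trip to the lab module takes at most 3 across and each return brings at least 1 back, so after t trips out (and t−1 returns) at most 3t − (t−1) of the 7 are across; that first reaches 7 at t = 3, so at least 5 crossings are needed.
The plan below uses exactly 5 crossings, so it is optimal:
1. 3 bandits → the lab module.  (the storage bay: 4M 0B; the lab module: 0M 3B)
2. 1 bandit ← the storage bay.  (the storage bay: 4M 1B; the lab module: 0M 2B)
3. 3 merchants → the lab module.  (the storage bay: 1M 1B; the lab module: 3M 2B)
4. 1 merchant ← the storage bay.  (the storage bay: 2M 1B; the lab module: 2M 2B)
5. 2 merchants and 1 bandit → the lab module.  (the storage bay: 0M 0B; the lab module: 4M 3B)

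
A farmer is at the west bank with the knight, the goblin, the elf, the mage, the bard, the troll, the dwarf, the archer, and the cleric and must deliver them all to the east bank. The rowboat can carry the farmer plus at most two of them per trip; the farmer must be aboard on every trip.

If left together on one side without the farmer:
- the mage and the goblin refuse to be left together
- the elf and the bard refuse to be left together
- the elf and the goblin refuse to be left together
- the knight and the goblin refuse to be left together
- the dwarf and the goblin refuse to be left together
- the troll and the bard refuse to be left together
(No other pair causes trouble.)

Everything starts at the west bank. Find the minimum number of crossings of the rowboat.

Counting alone: the farmer can take at most 2 across per trip to the east bank, so moving all 9 needs at least 5 loaded trips out, with a return between consecutive ones — at least 9 crossings.
The safety rule pushes this higher. Following every safe sequence of crossings, the most of the 9 that can be at the east bank as the rowboat arrives there on crossing 9 is 8 — never all 9.
So no plan with fewer than 11 crossings exists, and this one achieves 11:
1. Farmer goes to the east bank with the bard and the goblin.
2. Farmer goes back to the west bank alone.
3. Farmer goes to the east bank with the troll.
4. Farmer goes back to the west bank with the bard.
5. Farmer goes to the east bank with the elf and the knight.
6. Farmer goes back to the west bank with the goblin.
7. Farmer goes to the east bank with the dwarf and the mage.
8. Farmer goes back to the west bank alone.
9. Farmer goes to the east bank with the archer and the cleric.
10. Farmer goes back to the west bank alone.
11. Farmer goes to the east bank with the bard and the goblin.

11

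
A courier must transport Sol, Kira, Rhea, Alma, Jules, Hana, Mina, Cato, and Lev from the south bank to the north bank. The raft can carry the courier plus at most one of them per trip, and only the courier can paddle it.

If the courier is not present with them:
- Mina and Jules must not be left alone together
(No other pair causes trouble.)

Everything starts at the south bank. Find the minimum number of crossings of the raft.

17

Counting alone: the courier can take at most 1 across per trip to the north bank, so moving all 9 needs at least 9 loaded trips out, with a return between consecutive ones — at least 17 crossings.
The plan below uses exactly 17 crossings, so it is optimal:
1. Courier goes to the north bank with Jules.  [the south bank: Alma, Cato, Hana, Kira, Lev, Mina, Rhea, Sol | the north bank: Jules]
2. Courier goes back to the south bank alone.  [the south bank: Alma, Cato, Hana, Kira, Lev, Mina, Rhea, Sol | the north bank: Jules]
3. Courier goes to the north bank with Sol.  [the south bank: Alma, Cato, Hana, Kira, Lev, Mina, Rhea | the north bank: Jules, Sol]
4. Courier goes back to the south bank alone.  [the south bank: Alma, Cato, Hana, Kira, Lev, Mina, Rhea | the north bank: Jules, Sol]
5. Courier goes to the north bank with Kira.  [the south bank: Alma, Cato, Hana, Lev, Mina, Rhea | the north bank: Jules, Kira, Sol]
6. Courier goes back to the south bank alone.  [the south bank: Alma, Cato, Hana, Lev, Mina, Rhea | the north bank: Jules, Kira, Sol]
7. Courier goes to the north bank with Rhea.  [the south bank: Alma, Cato, Hana, Lev, Mina | the north bank: Jules, Kira, Rhea, Sol]
8. Courier goes back to the south bank alone.  [the south bank: Alma, Cato, Hana, Lev, Mina | the north bank: Jules, Kira, Rhea, Sol]
9. Courier goes to the north bank with Alma.  [the south bank: Cato, Hana, Lev, Mina | the north bank: Alma, Jules, Kira, Rhea, Sol]
10. Courier goes back to the south bank alone.  [the south bank: Cato, Hana, Lev, Mina | the north bank: Alma, Jules, Kira, Rhea, Sol]
11. Courier goes to the north bank with Hana.  [the south bank: Cato, Lev, Mina | the north bank: Alma, Hana, Jules, Kira, Rhea, Sol]
12. Courier goes back to the south bank alone.  [the south bank: Cato, Lev, Mina | the north bank: Alma, Hana, Jules, Kira, Rhea, Sol]
13. Courier goes to the north bank with Cato.  [the south bank: Lev, Mina | the north bank: Alma, Cato, Hana, Jules, Kira, Rhea, Sol]
14. Courier goes back to the south bank alone.  [the south bank: Lev, Mina | the north bank: Alma, Cato, Hana, Jules, Kira, Rhea, Sol]
15. Courier goes to the north bank with Lev.  [the south bank: Mina | the north bank: Alma, Cato, Hana, Jules, Kira, Lev, Rhea, Sol]
16. Courier goes back to the south bank alone.  [the south bank: Mina | the north bank: Alma, Cato, Hana, Jules, Kira, Lev, Rhea, Sol]
17. Courier goes to the north bank with Mina.  [the south bank: — | the north bank: Alma, Cato, Hana, Jules, Kira, Lev, Mina, Rhea, Sol]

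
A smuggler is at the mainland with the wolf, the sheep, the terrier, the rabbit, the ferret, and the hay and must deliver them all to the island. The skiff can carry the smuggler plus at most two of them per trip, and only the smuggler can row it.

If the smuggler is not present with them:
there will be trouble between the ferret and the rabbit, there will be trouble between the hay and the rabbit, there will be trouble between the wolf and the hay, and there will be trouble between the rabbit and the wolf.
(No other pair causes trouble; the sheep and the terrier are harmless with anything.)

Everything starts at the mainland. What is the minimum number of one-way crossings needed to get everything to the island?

9

Counting alone: the smuggler can take at most 2 across per trip to the island, so moving all 6 needs at least 3 loaded trips out, with a return between consecutive ones — at least 5 crossings.
The safety rule pushes this higher. Following every safe sequence of crossings, the most of the 6 that can be at the island as the skiff arrives there on crossings 5, 7 is 4, 5 respectively — never all 6.
So no plan with fewer than 9 crossings exists, and this one achieves 9:
1. Smuggler goes to the island with the rabbit and the wolf.  [the mainland: the ferret, the hay, the sheep, the terrier | the island: the rabbit, the wolf]
2. Smuggler goes back to the mainland with the wolf.  [the mainland: the ferret, the hay, the sheep, the terrier, the wolf | the island: the rabbit]
3. Smuggler goes to the island with the sheep and the wolf.  [the mainland: the ferret, the hay, the terrier | the island: the rabbit, the sheep, the wolf]
4. Smuggler goes back to the mainland with the wolf.  [the mainland: the ferret, the hay, the terrier, the wolf | the island: the rabbit, the sheep]
5. Smuggler goes to the island with the terrier and the wolf.  [the mainland: the ferret, the hay | the island: the rabbit, the sheep, the terrier, the wolf]
6. Smuggler goes back to the mainland with the wolf.  [the mainland: the ferret, the hay, the wolf | the island: the rabbit, the sheep, the terrier]
7. Smuggler goes to the island with the ferret and the wolf.  [the mainland: the hay | the island: the ferret, the rabbit, the sheep, the terrier, the wolf]
8. Smuggler goes back to the mainland with the rabbit.  [the mainland: the hay, the rabbit | the island: the ferret, the sheep, the terrier, the wolf]
9. Smuggler goes to the island with the hay and the rabbit.  [the mainland: — | the island: the ferret, the hay, the rabbit, the sheep, the terrier, the wolf]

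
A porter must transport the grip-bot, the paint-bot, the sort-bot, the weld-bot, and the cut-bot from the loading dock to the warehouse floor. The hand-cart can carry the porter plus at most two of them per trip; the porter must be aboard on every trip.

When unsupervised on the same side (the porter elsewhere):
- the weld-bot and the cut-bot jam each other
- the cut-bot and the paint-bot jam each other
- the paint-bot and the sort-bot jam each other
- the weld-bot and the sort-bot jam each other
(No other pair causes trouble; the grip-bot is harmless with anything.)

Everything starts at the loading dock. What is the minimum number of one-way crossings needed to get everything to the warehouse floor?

Counting alone: the porter can take at most 2 across per trip to the warehouse floor, so moving all 5 needs at least 3 loaded trips out, with a return between consecutive ones — at least 5 crossings.
The plan below uses exactly 5 crossings, so it is optimal:
1. Porter goes to the warehouse floor with the paint-bot and the weld-bot.  [the loading dock: the cut-bot, the grip-bot, the sort-bot | the warehouse floor: the paint-bot, the weld-bot]
2. Porter goes back to the loading dock alone.  [the loading dock: the cut-bot, the grip-bot, the sort-bot | the warehouse floor: the paint-bot, the weld-bot]
3. Porter goes to the warehouse floor with the grip-bot.  [the loading dock: the cut-bot, the sort-bot | the warehouse floor: the grip-bot, the paint-bot, the weld-bot]
4. Porter goes back to the loading dock alone.  [the loading dock: the cut-bot, the sort-bot | the warehouse floor: the grip-bot, the paint-bot, the weld-bot]
5. Porter goes to the warehouse floor with the cut-bot and the sort-bot.  [the loading dock: — | the warehouse floor: the cut-bot, the grip-bot, the paint-bot, the sort-bot, the weld-bot]

5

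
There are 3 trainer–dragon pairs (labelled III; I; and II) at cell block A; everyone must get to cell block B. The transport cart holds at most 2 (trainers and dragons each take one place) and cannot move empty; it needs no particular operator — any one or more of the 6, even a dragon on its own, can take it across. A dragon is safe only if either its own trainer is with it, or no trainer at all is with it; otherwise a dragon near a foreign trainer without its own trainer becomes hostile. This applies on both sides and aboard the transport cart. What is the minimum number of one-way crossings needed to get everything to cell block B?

Counting alone: each trip to cell block B takes at most 2 across and each return brings at least 1 back, so after t trips out (and t−1 returns) at most 2t − (t−1) of the 6 are across; that first reaches 6 at t = 5, so at least 9 crossings are needed.
The safety rule pushes this higher. Following every safe sequence of crossings, the most of the 6 that can be at cell block B as the transport cart arrives there on crossing 9 is 5 — never all 6.
So no plan with fewer than 11 crossings exists, and this one achieves 11:
1. dragon III and trainer III cross → cell block B.
2. trainer III crosses ← cell block A.
3. dragon I and dragon II cross → cell block B.
4. dragon III crosses ← cell block A.
5. trainer I and trainer II cross → cell block B.
6. dragon I and trainer I cross ← cell block A.
7. trainer I and trainer III cross → cell block B.
8. dragon II crosses ← cell block A.
9. dragon I and dragon III cross → cell block B.
10. trainer II crosses ← cell block A.
11. dragon II and trainer II cross → cell block B.

11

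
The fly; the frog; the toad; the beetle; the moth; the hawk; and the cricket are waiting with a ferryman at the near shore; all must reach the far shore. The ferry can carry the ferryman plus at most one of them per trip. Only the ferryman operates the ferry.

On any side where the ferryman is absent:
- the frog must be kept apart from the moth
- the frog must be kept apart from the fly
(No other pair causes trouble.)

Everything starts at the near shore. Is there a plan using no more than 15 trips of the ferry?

Yes — this plan uses 15 crossings (≤ 15):
1. Ferryman goes to the far shore with the frog.
2. Ferryman goes back to the near shore alone.
3. Ferryman goes to the far shore with the fly.
4. Ferryman goes back to the near shore with the frog.
5. Ferryman goes to the far shore with the moth.
6. Ferryman goes back to the near shore alone.
7. Ferryman goes to the far shore with the toad.
8. Ferryman goes back to the near shore alone.
9. Ferryman goes to the far shore with the beetle.
10. Ferryman goes back to the near shore alone.
11. Ferryman goes to the far shore with the hawk.
12. Ferryman goes back to the near shore alone.
13. Ferryman goes to the far shore with the cricket.
14. Ferryman goes back to the near shore alone.
15. Ferryman goes to the far shore with the frog.

Yes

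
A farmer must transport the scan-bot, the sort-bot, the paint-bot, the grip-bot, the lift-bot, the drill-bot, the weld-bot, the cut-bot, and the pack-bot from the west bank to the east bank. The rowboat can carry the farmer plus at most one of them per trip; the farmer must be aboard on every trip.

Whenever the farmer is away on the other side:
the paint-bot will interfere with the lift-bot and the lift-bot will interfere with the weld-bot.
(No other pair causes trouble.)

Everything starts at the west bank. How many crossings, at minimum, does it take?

Counting alone: the farmer can take at most 1 across per trip to the east bank, so moving all 9 needs at least 9 loaded trips out, with a return between consecutive ones — at least 17 crossings.
The safety rule pushes this higher. Following every safe sequence of crossings, the most of the 9 that can be at the east bank as the rowboat arrives there on crossing 17 is 8 — never all 9.
So no plan with fewer than 19 crossings exists, and this one achieves 19:
1. Farmer goes to the east bank with the lift-bot.  [the west bank: the cut-bot, the drill-bot, the grip-bot, the pack-bot, the paint-bot, the scan-bot, the sort-bot, the weld-bot | the east bank: the lift-bot]
2. Farmer goes back to the west bank alone.  [the west bank: the cut-bot, the drill-bot, the grip-bot, the pack-bot, the paint-bot, the scan-bot, the sort-bot, the weld-bot | the east bank: the lift-bot]
3. Farmer goes to the east bank with the scan-bot.  [the west bank: the cut-bot, the drill-bot, the grip-bot, the pack-bot, the paint-bot, the sort-bot, the weld-bot | the east bank: the lift-bot, the scan-bot]
4. Farmer goes back to the west bank alone.  [the west bank: the cut-bot, the drill-bot, the grip-bot, the pack-bot, the paint-bot, the sort-bot, the weld-bot | the east bank: the lift-bot, the scan-bot]
5. Farmer goes to the east bank with the sort-bot.  [the west bank: the cut-bot, the drill-bot, the grip-bot, the pack-bot, the paint-bot, the weld-bot | the east bank: the lift-bot, the scan-bot, the sort-bot]
6. Farmer goes back to the west bank alone.  [the west bank: the cut-bot, the drill-bot, the grip-bot, the pack-bot, the paint-bot, the weld-bot | the east bank: the lift-bot, the scan-bot, the sort-bot]
7. Farmer goes to the east bank with the paint-bot.  [the west bank: the cut-bot, the drill-bot, the grip-bot, the pack-bot, the weld-bot | the east bank: the lift-bot, the paint-bot, the scan-bot, the sort-bot]
8. Farmer goes back to the west bank with the lift-bot.  [the west bank: the cut-bot, the drill-bot, the grip-bot, the lift-bot, the pack-bot, the weld-bot | the east bank: the paint-bot, the scan-bot, the sort-bot]
9. Farmer goes to the east bank with the weld-bot.  [the west bank: the cut-bot, the drill-bot, the grip-bot, the lift-bot, the pack-bot | the east bank: the paint-bot, the scan-bot, the sort-bot, the weld-bot]
10. Farmer goes back to the west bank alone.  [the west bank: the cut-bot, the drill-bot, the grip-bot, the lift-bot, the pack-bot | the east bank: the paint-bot, the scan-bot, the sort-bot, the weld-bot]
11. Farmer goes to the east bank with the grip-bot.  [the west bank: the cut-bot, the drill-bot, the lift-bot, the pack-bot | the east bank: the grip-bot, the paint-bot, the scan-bot, the sort-bot, the weld-bot]
12. Farmer goes back to the west bank alone.  [the west bank: the cut-bot, the drill-bot, the lift-bot, the pack-bot | the east bank: the grip-bot, the paint-bot, the scan-bot, the sort-bot, the weld-bot]
13. Farmer goes to the east bank with the drill-bot.  [the west bank: the cut-bot, the lift-bot, the pack-bot | the east bank: the drill-bot, the grip-bot, the paint-bot, the scan-bot, the sort-bot, the weld-bot]
14. Farmer goes back to the west bank alone.  [the west bank: the cut-bot, the lift-bot, the pack-bot | the east bank: the drill-bot, the grip-bot, the paint-bot, the scan-bot, the sort-bot, the weld-bot]
15. Farmer goes to the east bank with the cut-bot.  [the west bank: the lift-bot, the pack-bot | the east bank: the cut-bot, the drill-bot, the grip-bot, the paint-bot, the scan-bot, the sort-bot, the weld-bot]
16. Farmer goes back to the west bank alone.  [the west bank: the lift-bot, the pack-bot | the east bank: the cut-bot, the drill-bot, the grip-bot, the paint-bot, the scan-bot, the sort-bot, the weld-bot]
17. Farmer goes to the east bank with the pack-bot.  [the west bank: the lift-bot | the east bank: the cut-bot, the drill-bot, the grip-bot, the pack-bot, the paint-bot, the scan-bot, the sort-bot, the weld-bot]
18. Farmer goes back to the west bank alone.  [the west bank: the lift-bot | the east bank: the cut-bot, the drill-bot, the grip-bot, the pack-bot, the paint-bot, the scan-bot, the sort-bot, the weld-bot]
19. Farmer goes to the east bank with the lift-bot.  [the west bank: — | the east bank: the cut-bot, the drill-bot, the grip-bot, the lift-bot, the pack-bot, the paint-bot, the scan-bot, the sort-bot, the weld-bot]

19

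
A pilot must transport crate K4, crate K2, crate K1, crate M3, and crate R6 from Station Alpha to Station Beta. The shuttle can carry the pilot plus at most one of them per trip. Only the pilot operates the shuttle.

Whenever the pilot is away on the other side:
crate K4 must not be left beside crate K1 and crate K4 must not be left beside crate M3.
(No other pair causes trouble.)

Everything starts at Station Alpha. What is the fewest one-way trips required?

11

Counting alone: the pilot can take at most 1 across per trip to Station Beta, so moving all 5 needs at least 5 loaded trips out, with a return between consecutive ones — at least 9 crossings.
The safety rule pushes this higher. Following every safe sequence of crossings, the most of the 5 that can be at Station Beta as the shuttle arrives there on crossing 9 is 4 — never all 5.
So no plan with fewer than 11 crossings exists, and this one achieves 11:
1. Pilot goes to Station Beta with crate K4.
2. Pilot goes back to Station Alpha alone.
3. Pilot goes to Station Beta with crate K2.
4. Pilot goes back to Station Alpha alone.
5. Pilot goes to Station Beta with crate K1.
6. Pilot goes back to Station Alpha with crate K4.
7. Pilot goes to Station Beta with crate M3.
8. Pilot goes back to Station Alpha alone.
9. Pilot goes to Station Beta with crate R6.
10. Pilot goes back to Station Alpha alone.
11. Pilot goes to Station Beta with crate K4.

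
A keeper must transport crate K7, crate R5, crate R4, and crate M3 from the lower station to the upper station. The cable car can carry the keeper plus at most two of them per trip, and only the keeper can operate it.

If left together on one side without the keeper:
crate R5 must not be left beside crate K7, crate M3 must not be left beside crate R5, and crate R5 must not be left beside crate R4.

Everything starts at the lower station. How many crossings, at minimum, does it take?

Counting alone: the keeper can take at most 2 across per trip to the upper station, so moving all 4 needs at least 2 loaded trips out, with a return between consecutive ones — at least 3 crossings.
The safety rule pushes this higher. Following every safe sequence of crossings, the most of the 4 that can be at the upper station as the cable car arrives there on crossing 3 is 3 — never all 4.
So no plan with fewer than 5 crossings exists, and this one achieves 5:
1. Keeper goes to the upper station with crate R5.  [the lower station: crate K7, crate M3, crate R4 | the upper station: crate R5]
2. Keeper goes back to the lower station alone.  [the lower station: crate K7, crate M3, crate R4 | the upper station: crate R5]
3. Keeper goes to the upper station with crate K7 and crate R4.  [the lower station: crate M3 | the upper station: crate K7, crate R4, crate R5]
4. Keeper goes back to the lower station with crate R5.  [the lower station: crate M3, crate R5 | the upper station: crate K7, crate R4]
5. Keeper goes to the upper station with crate M3 and crate R5.  [the lower station: — | the upper station: crate K7, crate M3, crate R4, crate R5]

5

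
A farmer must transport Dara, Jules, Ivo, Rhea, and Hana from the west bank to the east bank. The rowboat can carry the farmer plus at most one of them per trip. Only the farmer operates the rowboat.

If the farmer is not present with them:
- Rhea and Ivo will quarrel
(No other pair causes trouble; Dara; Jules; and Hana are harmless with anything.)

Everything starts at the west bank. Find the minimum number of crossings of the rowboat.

Counting alone: the farmer can take at most 1 across per trip to the east bank, so moving all 5 needs at least 5 loaded trips out, with a return between consecutive ones — at least 9 crossings.
The plan below uses exactly 9 crossings, so it is optimal:
1. Farmer goes to the east bank with Ivo.  [the west bank: Dara, Hana, Jules, Rhea | the east bank: Ivo]
2. Farmer goes back to the west bank alone.  [the west bank: Dara, Hana, Jules, Rhea | the east bank: Ivo]
3. Farmer goes to the east bank with Dara.  [the west bank: Hana, Jules, Rhea | the east bank: Dara, Ivo]
4. Farmer goes back to the west bank alone.  [the west bank: Hana, Jules, Rhea | the east bank: Dara, Ivo]
5. Farmer goes to the east bank with Jules.  [the west bank: Hana, Rhea | the east bank: Dara, Ivo, Jules]
6. Farmer goes back to the west bank alone.  [the west bank: Hana, Rhea | the east bank: Dara, Ivo, Jules]
7. Farmer goes to the east bank with Hana.  [the west bank: Rhea | the east bank: Dara, Hana, Ivo, Jules]
8. Farmer goes back to the west bank alone.  [the west bank: Rhea | the east bank: Dara, Hana, Ivo, Jules]
9. Farmer goes to the east bank with Rhea.  [the west bank: — | the east bank: Dara, Hana, Ivo, Jules, Rhea]

9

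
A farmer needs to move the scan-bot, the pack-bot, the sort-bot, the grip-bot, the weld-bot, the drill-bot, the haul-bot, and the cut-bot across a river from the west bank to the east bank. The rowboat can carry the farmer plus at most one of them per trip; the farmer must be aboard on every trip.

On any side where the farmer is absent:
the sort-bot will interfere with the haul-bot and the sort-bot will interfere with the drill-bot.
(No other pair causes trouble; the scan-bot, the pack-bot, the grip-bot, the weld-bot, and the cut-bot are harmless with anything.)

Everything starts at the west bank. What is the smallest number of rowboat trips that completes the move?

Counting alone: the farmer can take at most 1 across per trip to the east bank, so moving all 8 needs at least 8 loaded trips out, with a return between consecutive ones — at least 15 crossings.
The safety rule pushes this higher. Following every safe sequence of crossings, the most of the 8 that can be at the east bank as the rowboat arrives there on crossing 15 is 7 — never all 8.
So no plan with fewer than 17 crossings exists, and this one achieves 17:
1. Farmer goes to the east bank with the sort-bot.  [the west bank: the cut-bot, the drill-bot, the grip-bot, the haul-bot, the pack-bot, the scan-bot, the weld-bot | the east bank: the sort-bot]
2. Farmer goes back to the west bank alone.  [the west bank: the cut-bot, the drill-bot, the grip-bot, the haul-bot, the pack-bot, the scan-bot, the weld-bot | the east bank: the sort-bot]
3. Farmer goes to the east bank with the scan-bot.  [the west bank: the cut-bot, the drill-bot, the grip-bot, the haul-bot, the pack-bot, the weld-bot | the east bank: the scan-bot, the sort-bot]
4. Farmer goes back to the west bank alone.  [the west bank: the cut-bot, the drill-bot, the grip-bot, the haul-bot, the pack-bot, the weld-bot | the east bank: the scan-bot, the sort-bot]
5. Farmer goes to the east bank with the pack-bot.  [the west bank: the cut-bot, the drill-bot, the grip-bot, the haul-bot, the weld-bot | the east bank: the pack-bot, the scan-bot, the sort-bot]
6. Farmer goes back to the west bank alone.  [the west bank: the cut-bot, the drill-bot, the grip-bot, the haul-bot, the weld-bot | the east bank: the pack-bot, the scan-bot, the sort-bot]
7. Farmer goes to the east bank with the grip-bot.  [the west bank: the cut-bot, the drill-bot, the haul-bot, the weld-bot | the east bank: the grip-bot, the pack-bot, the scan-bot, the sort-bot]
8. Farmer goes back to the west bank alone.  [the west bank: the cut-bot, the drill-bot, the haul-bot, the weld-bot | the east bank: the grip-bot, the pack-bot, the scan-bot, the sort-bot]
9. Farmer goes to the east bank with the weld-bot.  [the west bank: the cut-bot, the drill-bot, the haul-bot | the east bank: the grip-bot, the pack-bot, the scan-bot, the sort-bot, the weld-bot]
10. Farmer goes back to the west bank alone.  [the west bank: the cut-bot, the drill-bot, the haul-bot | the east bank: the grip-bot, the pack-bot, the scan-bot, the sort-bot, the weld-bot]
11. Farmer goes to the east bank with the drill-bot.  [the west bank: the cut-bot, the haul-bot | the east bank: the drill-bot, the grip-bot, the pack-bot, the scan-bot, the sort-bot, the weld-bot]
12. Farmer goes back to the west bank with the sort-bot.  [the west bank: the cut-bot, the haul-bot, the sort-bot | the east bank: the drill-bot, the grip-bot, the pack-bot, the scan-bot, the weld-bot]
13. Farmer goes to the east bank with the haul-bot.  [the west bank: the cut-bot, the sort-bot | the east bank: the drill-bot, the grip-bot, the haul-bot, the pack-bot, the scan-bot, the weld-bot]
14. Farmer goes back to the west bank alone.  [the west bank: the cut-bot, the sort-bot | the east bank: the drill-bot, the grip-bot, the haul-bot, the pack-bot, the scan-bot, the weld-bot]
15. Farmer goes to the east bank with the cut-bot.  [the west bank: the sort-bot | the east bank: the cut-bot, the drill-bot, the grip-bot, the haul-bot, the pack-bot, the scan-bot, the weld-bot]
16. Farmer goes back to the west bank alone.  [the west bank: the sort-bot | the east bank: the cut-bot, the drill-bot, the grip-bot, the haul-bot, the pack-bot, the scan-bot, the weld-bot]
17. Farmer goes to the east bank with the sort-bot.  [the west bank: — | the east bank: the cut-bot, the drill-bot, the grip-bot, the haul-bot, the pack-bot, the scan-bot, the sort-bot, the weld-bot]

17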